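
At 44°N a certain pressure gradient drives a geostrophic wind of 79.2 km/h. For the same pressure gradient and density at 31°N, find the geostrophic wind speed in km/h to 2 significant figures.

With the same pressure gradient and density, V_g ∝ 1/f ∝ 1/sin φ.
V₂ = V₁ · sin φ₁ / sin φ₂ = 79.2 × sin 44° / sin 31°
V₂ = 79.2 × 0.6947/0.5150 = 110 km/h

110 km/h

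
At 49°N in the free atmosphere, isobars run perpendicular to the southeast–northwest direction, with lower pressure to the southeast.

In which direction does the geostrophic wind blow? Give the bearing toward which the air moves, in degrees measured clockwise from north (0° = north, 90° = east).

225°

The pressure-gradient force points toward the southeast (bearing 135°).
Geostrophic balance: in the Northern Hemisphere the Coriolis force deflects motion to the right, so the geostrophic wind blows 90° to the right of the pressure-gradient force (low pressure on the left).
Rotating 135° by 90° clockwise gives 225° — the wind blows toward the southwest.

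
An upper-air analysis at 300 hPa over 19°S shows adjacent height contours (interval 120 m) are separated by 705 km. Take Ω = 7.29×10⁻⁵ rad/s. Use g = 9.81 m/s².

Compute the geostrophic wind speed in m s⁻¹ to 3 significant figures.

Coriolis parameter at 19°S:
f = 2Ω sin φ = 2 × 7.29×10⁻⁵ × sin 19° = 4.75×10⁻⁵ s⁻¹
Height gradient: |∂Z/∂n| = 120 m / 705000 m = 1.70×10⁻⁴
On a pressure surface, geostrophic balance gives V_g = (g/f)|∂Z/∂n|:
V_g = 9.81 × 1.70×10⁻⁴ / 4.75×10⁻⁵ = 35.2 m/s

35.2 m s⁻¹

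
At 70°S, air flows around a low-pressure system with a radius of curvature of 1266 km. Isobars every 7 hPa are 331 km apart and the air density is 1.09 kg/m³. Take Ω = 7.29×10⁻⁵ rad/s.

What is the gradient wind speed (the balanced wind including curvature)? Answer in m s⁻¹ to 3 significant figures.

13.2 m s⁻¹

Coriolis parameter at 70°S:
f = 2Ω sin φ = 2 × 7.29×10⁻⁵ × sin 70° = 1.37×10⁻⁴ s⁻¹
Pressure gradient: |∂P/∂n| = 700 Pa / 331000 m = 2.11×10⁻³ Pa/m
Geostrophic speed: V_g = |∂P/∂n|/(fρ) = 2.11×10⁻³/(1.37×10⁻⁴ × 1.09) = 14.2 m/s
Around a low, centrifugal force acts outward with Coriolis, so pressure-gradient force balances both:
(1/ρ)|∂P/∂n| = fV + V²/R  →  V² + fR·V − fR·V_g = 0
With fR = 1.37×10⁻⁴ × 1266×10³ m = 173 m/s:
V = [−fR + √((fR)² + 4 fR V_g)]/2 = [−173 + √(173² + 4×173×14.2)]/2 = 13.2 m/s
Subgeostrophic (V < V_g = 14.2 m/s), as expected around a low.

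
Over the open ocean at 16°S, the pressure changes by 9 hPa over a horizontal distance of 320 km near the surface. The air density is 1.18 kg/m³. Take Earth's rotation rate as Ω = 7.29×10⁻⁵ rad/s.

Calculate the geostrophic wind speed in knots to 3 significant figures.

Coriolis parameter at 16°S:
f = 2Ω sin φ = 2 × 7.29×10⁻⁵ × sin 16° = 4.02×10⁻⁵ s⁻¹
Pressure gradient: |∂P/∂n| = 900 Pa / 320000 m = 2.81×10⁻³ Pa/m
Geostrophic balance (pressure-gradient force = Coriolis force):
V_g = (1/(fρ)) |∂P/∂n| = 2.81×10⁻³ / (4.02×10⁻⁵ × 1.18) = 59.3 m/s
Converting: 59.3 m/s × 1.944 = 115 knots

115 knots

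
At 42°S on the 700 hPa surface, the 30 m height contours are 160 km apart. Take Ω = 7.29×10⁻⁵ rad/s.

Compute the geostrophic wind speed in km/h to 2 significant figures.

68 km/h

Coriolis parameter at 42°S:
f = 2Ω sin φ = 2 × 7.29×10⁻⁵ × sin 42° = 9.76×10⁻⁵ s⁻¹
Height gradient: |∂Z/∂n| = 30 m / 160000 m = 1.88×10⁻⁴
On a pressure surface, geostrophic balance gives V_g = (g/f)|∂Z/∂n|:
V_g = 9.81 × 1.88×10⁻⁴ / 9.76×10⁻⁵ = 18.9 m/s
Converting: 18.9 m/s × 3.6 = 68 km/h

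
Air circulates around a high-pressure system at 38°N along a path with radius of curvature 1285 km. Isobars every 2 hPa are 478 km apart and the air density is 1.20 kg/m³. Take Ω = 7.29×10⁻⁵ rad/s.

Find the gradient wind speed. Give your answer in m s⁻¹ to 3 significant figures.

4.02 m s⁻¹

Coriolis parameter at 38°N:
f = 2Ω sin φ = 2 × 7.29×10⁻⁵ × sin 38° = 8.98×10⁻⁵ s⁻¹
Pressure gradient: |∂P/∂n| = 200 Pa / 478000 m = 4.18×10⁻⁴ Pa/m
Geostrophic speed: V_g = |∂P/∂n|/(fρ) = 4.18×10⁻⁴/(8.98×10⁻⁵ × 1.20) = 3.88 m/s
Around a high, pressure-gradient force acts outward with centrifugal, so Coriolis balances both:
fV = (1/ρ)|∂P/∂n| + V²/R  →  V² − fR·V + fR·V_g = 0
With fR = 8.98×10⁻⁵ × 1285×10³ m = 115 m/s:
V = [fR − √((fR)² − 4 fR V_g)]/2 = [115 − √(115² − 4×115×3.88)]/2 = 4.02 m/s
Supergeostrophic (V > V_g = 3.88 m/s), as expected around a high.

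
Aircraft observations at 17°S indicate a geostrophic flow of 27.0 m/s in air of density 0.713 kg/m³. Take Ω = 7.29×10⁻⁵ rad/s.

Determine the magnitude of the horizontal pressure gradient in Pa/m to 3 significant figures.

8.21×10⁻⁴ Pa/m

Coriolis parameter at 17°S:
f = 2Ω sin φ = 2 × 7.29×10⁻⁵ × sin 17° = 4.26×10⁻⁵ s⁻¹
Geostrophic balance rearranged: |∂P/∂n| = f ρ V_g
|∂P/∂n| = 4.26×10⁻⁵ × 0.713 × 27.0 = 8.21×10⁻⁴ Pa/m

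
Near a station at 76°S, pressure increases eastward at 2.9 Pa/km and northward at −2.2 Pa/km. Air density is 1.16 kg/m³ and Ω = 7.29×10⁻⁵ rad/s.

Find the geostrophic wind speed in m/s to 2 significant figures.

Coriolis parameter at 76°S:
f = 2Ω sin φ = 2 × 7.29×10⁻⁵ × sin 76° = 1.41×10⁻⁴ s⁻¹
In the Southern Hemisphere f is negative: f = −1.41×10⁻⁴ s⁻¹.
Component geostrophic relations (x east, y north):
u_g = −(1/(fρ)) ∂P/∂y,  v_g = (1/(fρ)) ∂P/∂x
u_g = −(−2.2×10⁻³)/(−1.41×10⁻⁴ × 1.16) = −13.4 m/s;  v_g = (2.9×10⁻³)/(−1.41×10⁻⁴ × 1.16) = −17.7 m/s
|V_g| = √(u_g² + v_g²) = 22.2 m/s

22 m/s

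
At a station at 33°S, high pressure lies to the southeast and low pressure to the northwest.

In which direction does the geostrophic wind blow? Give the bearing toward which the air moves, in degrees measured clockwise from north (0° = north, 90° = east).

225°

The pressure-gradient force points toward the northwest (bearing 315°).
Geostrophic balance: in the Southern Hemisphere the Coriolis force deflects motion to the left, so the geostrophic wind blows 90° to the left of the pressure-gradient force (low pressure on the right).
Rotating 315° by 90° counterclockwise gives 225° — the wind blows toward the southwest.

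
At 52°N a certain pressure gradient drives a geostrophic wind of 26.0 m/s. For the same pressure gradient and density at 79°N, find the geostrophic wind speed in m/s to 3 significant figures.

20.9 m/s

With the same pressure gradient and density, V_g ∝ 1/f ∝ 1/sin φ.
V₂ = V₁ · sin φ₁ / sin φ₂ = 26.0 × sin 52° / sin 79°
V₂ = 26.0 × 0.7880/0.9816 = 20.9 m/s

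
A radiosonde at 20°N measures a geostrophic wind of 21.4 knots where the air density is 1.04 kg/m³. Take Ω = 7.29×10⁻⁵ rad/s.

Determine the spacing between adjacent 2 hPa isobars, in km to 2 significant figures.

350 km

Coriolis parameter at 20°N:
f = 2Ω sin φ = 2 × 7.29×10⁻⁵ × sin 20° = 4.99×10⁻⁵ s⁻¹
Wind speed in SI: 21.4 knots = 11.0 m/s
Geostrophic balance rearranged: |∂P/∂n| = f ρ V_g
|∂P/∂n| = 4.99×10⁻⁵ × 1.04 × 11.0 = 5.71×10⁻⁴ Pa/m
Isobar spacing: Δn = ΔP/|∂P/∂n| = 200 Pa / 5.71×10⁻⁴ Pa/m = 350296 m ≈ 350 km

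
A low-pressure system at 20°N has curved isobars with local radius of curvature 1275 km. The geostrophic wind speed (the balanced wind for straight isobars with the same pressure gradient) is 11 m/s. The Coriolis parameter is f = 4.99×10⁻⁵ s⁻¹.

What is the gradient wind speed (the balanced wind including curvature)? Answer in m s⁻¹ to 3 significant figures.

Around a low, centrifugal force acts outward with Coriolis, so pressure-gradient force balances both:
(1/ρ)|∂P/∂n| = fV + V²/R  →  V² + fR·V − fR·V_g = 0
With fR = 4.99×10⁻⁵ × 1275×10³ m = 63.6 m/s:
V = [−fR + √((fR)² + 4 fR V_g)]/2 = [−63.6 + √(63.6² + 4×63.6×11)]/2 = 9.56 m/s
Subgeostrophic (V < V_g = 11 m/s), as expected around a low.

9.56 m s⁻¹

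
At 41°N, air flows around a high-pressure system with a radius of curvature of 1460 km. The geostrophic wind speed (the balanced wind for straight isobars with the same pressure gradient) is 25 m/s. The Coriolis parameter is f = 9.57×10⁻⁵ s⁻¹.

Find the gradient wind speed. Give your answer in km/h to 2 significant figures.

Around a high, pressure-gradient force acts outward with centrifugal, so Coriolis balances both:
fV = (1/ρ)|∂P/∂n| + V²/R  →  V² − fR·V + fR·V_g = 0
With fR = 9.57×10⁻⁵ × 1460×10³ m = 140 m/s:
V = [fR − √((fR)² − 4 fR V_g)]/2 = [140 − √(140² − 4×140×25)]/2 = 32.6 m/s
Supergeostrophic (V > V_g = 25 m/s), as expected around a high.
Converting: 32.6 m/s × 3.6 = 120 km/h

120 km/h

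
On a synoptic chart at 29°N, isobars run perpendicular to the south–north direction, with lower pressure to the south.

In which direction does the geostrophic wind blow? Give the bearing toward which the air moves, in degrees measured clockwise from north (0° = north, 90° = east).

The pressure-gradient force points toward the south (bearing 180°).
Geostrophic balance: in the Northern Hemisphere the Coriolis force deflects motion to the right, so the geostrophic wind blows 90° to the right of the pressure-gradient force (low pressure on the left).
Rotating 180° by 90° clockwise gives 270° — the wind blows toward the west.

270°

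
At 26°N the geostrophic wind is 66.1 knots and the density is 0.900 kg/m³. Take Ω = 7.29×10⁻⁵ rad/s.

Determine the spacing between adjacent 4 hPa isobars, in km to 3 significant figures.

204 km

Coriolis parameter at 26°N:
f = 2Ω sin φ = 2 × 7.29×10⁻⁵ × sin 26° = 6.39×10⁻⁵ s⁻¹
Wind speed in SI: 66.1 knots = 34.0 m/s
Geostrophic balance rearranged: |∂P/∂n| = f ρ V_g
|∂P/∂n| = 6.39×10⁻⁵ × 0.900 × 34.0 = 1.96×10⁻³ Pa/m
Isobar spacing: Δn = ΔP/|∂P/∂n| = 400 Pa / 1.96×10⁻³ Pa/m = 204493 m ≈ 204 km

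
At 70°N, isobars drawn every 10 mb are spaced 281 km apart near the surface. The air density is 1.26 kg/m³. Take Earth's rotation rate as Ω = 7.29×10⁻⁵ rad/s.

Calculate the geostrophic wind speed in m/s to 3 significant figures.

20.6 m/s

Coriolis parameter at 70°N:
f = 2Ω sin φ = 2 × 7.29×10⁻⁵ × sin 70° = 1.37×10⁻⁴ s⁻¹
Pressure gradient: |∂P/∂n| = 1000 Pa / 281000 m = 3.56×10⁻³ Pa/m
Geostrophic balance (pressure-gradient force = Coriolis force):
V_g = (1/(fρ)) |∂P/∂n| = 3.56×10⁻³ / (1.37×10⁻⁴ × 1.26) = 20.6 m/s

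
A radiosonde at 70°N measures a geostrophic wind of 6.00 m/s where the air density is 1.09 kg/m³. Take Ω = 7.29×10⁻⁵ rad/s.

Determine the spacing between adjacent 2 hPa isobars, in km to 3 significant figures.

223 km

Coriolis parameter at 70°N:
f = 2Ω sin φ = 2 × 7.29×10⁻⁵ × sin 70° = 1.37×10⁻⁴ s⁻¹
Geostrophic balance rearranged: |∂P/∂n| = f ρ V_g
|∂P/∂n| = 1.37×10⁻⁴ × 1.09 × 6.00 = 8.96×10⁻⁴ Pa/m
Isobar spacing: Δn = ΔP/|∂P/∂n| = 200 Pa / 8.96×10⁻⁴ Pa/m = 223208 m ≈ 223 km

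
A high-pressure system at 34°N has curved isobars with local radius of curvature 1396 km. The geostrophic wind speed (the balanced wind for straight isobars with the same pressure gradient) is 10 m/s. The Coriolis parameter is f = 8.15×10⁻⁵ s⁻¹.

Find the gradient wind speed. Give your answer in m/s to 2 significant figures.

11 m/s

Around a high, pressure-gradient force acts outward with centrifugal, so Coriolis balances both:
fV = (1/ρ)|∂P/∂n| + V²/R  →  V² − fR·V + fR·V_g = 0
With fR = 8.15×10⁻⁵ × 1396×10³ m = 114 m/s:
V = [fR − √((fR)² − 4 fR V_g)]/2 = [114 − √(114² − 4×114×10)]/2 = 11.1 m/s
Supergeostrophic (V > V_g = 10 m/s), as expected around a high.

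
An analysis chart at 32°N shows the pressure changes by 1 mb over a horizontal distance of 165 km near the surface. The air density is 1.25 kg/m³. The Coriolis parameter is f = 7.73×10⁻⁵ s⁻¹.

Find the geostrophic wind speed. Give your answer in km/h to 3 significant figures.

22.6 km/h

Pressure gradient: |∂P/∂n| = 100 Pa / 165000 m = 6.06×10⁻⁴ Pa/m
Geostrophic balance (pressure-gradient force = Coriolis force):
V_g = (1/(fρ)) |∂P/∂n| = 6.06×10⁻⁴ / (7.73×10⁻⁵ × 1.25) = 6.27 m/s
Converting: 6.27 m/s × 3.6 = 22.6 km/h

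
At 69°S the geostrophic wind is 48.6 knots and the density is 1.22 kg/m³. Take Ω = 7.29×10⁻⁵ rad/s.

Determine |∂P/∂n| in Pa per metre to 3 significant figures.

4.15×10⁻³ Pa/m

Coriolis parameter at 69°S:
f = 2Ω sin φ = 2 × 7.29×10⁻⁵ × sin 69° = 1.36×10⁻⁴ s⁻¹
Wind speed in SI: 48.6 knots = 25.0 m/s
Geostrophic balance rearranged: |∂P/∂n| = f ρ V_g
|∂P/∂n| = 1.36×10⁻⁴ × 1.22 × 25.0 = 4.15×10⁻³ Pa/m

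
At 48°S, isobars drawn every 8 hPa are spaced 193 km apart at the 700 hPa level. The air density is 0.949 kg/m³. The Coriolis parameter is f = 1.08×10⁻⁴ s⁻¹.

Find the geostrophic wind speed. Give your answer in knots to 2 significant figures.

79 knots

Pressure gradient: |∂P/∂n| = 800 Pa / 193000 m = 4.15×10⁻³ Pa/m
Geostrophic balance (pressure-gradient force = Coriolis force):
V_g = (1/(fρ)) |∂P/∂n| = 4.15×10⁻³ / (1.08×10⁻⁴ × 0.949) = 40.4 m/s
Converting: 40.4 m/s × 1.944 = 79 knots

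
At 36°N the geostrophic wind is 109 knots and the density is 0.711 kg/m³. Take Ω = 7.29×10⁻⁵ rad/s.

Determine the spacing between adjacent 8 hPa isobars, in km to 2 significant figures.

Coriolis parameter at 36°N:
f = 2Ω sin φ = 2 × 7.29×10⁻⁵ × sin 36° = 8.57×10⁻⁵ s⁻¹
Wind speed in SI: 109 knots = 56.1 m/s
Geostrophic balance rearranged: |∂P/∂n| = f ρ V_g
|∂P/∂n| = 8.57×10⁻⁵ × 0.711 × 56.1 = 3.42×10⁻³ Pa/m
Isobar spacing: Δn = ΔP/|∂P/∂n| = 800 Pa / 3.42×10⁻³ Pa/m = 234142 m ≈ 230 km

230 km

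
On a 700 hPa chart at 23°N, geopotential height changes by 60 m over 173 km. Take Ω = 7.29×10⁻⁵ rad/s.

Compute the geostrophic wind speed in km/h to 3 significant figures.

215 km/h

Coriolis parameter at 23°N:
f = 2Ω sin φ = 2 × 7.29×10⁻⁵ × sin 23° = 5.70×10⁻⁵ s⁻¹
Height gradient: |∂Z/∂n| = 60 m / 173000 m = 3.47×10⁻⁴
On a pressure surface, geostrophic balance gives V_g = (g/f)|∂Z/∂n|:
V_g = 9.81 × 3.47×10⁻⁴ / 5.70×10⁻⁵ = 59.7 m/s
Converting: 59.7 m/s × 3.6 = 215 km/h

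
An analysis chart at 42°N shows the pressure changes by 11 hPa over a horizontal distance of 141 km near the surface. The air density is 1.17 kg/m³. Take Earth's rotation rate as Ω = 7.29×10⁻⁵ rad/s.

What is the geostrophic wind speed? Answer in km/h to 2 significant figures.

Coriolis parameter at 42°N:
f = 2Ω sin φ = 2 × 7.29×10⁻⁵ × sin 42° = 9.76×10⁻⁵ s⁻¹
Pressure gradient: |∂P/∂n| = 1100 Pa / 141000 m = 7.80×10⁻³ Pa/m
Geostrophic balance (pressure-gradient force = Coriolis force):
V_g = (1/(fρ)) |∂P/∂n| = 7.80×10⁻³ / (9.76×10⁻⁵ × 1.17) = 68.3 m/s
Converting: 68.3 m/s × 3.6 = 250 km/h

250 km/h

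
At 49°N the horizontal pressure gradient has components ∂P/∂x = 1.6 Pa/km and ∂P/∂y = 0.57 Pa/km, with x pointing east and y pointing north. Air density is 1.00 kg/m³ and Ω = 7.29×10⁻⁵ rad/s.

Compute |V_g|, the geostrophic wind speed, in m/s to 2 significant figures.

Coriolis parameter at 49°N:
f = 2Ω sin φ = 2 × 7.29×10⁻⁵ × sin 49° = 1.10×10⁻⁴ s⁻¹
Component geostrophic relations (x east, y north):
u_g = −(1/(fρ)) ∂P/∂y,  v_g = (1/(fρ)) ∂P/∂x
u_g = −(0.57×10⁻³)/(1.10×10⁻⁴ × 1.00) = −5.18 m/s;  v_g = (1.6×10⁻³)/(1.10×10⁻⁴ × 1.00) = 14.5 m/s
|V_g| = √(u_g² + v_g²) = 15.4 m/s

15 m/s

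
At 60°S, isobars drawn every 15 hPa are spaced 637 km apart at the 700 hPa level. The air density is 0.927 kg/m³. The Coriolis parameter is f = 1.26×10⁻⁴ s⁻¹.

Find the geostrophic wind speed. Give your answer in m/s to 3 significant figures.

Pressure gradient: |∂P/∂n| = 1500 Pa / 637000 m = 2.35×10⁻³ Pa/m
Geostrophic balance (pressure-gradient force = Coriolis force):
V_g = (1/(fρ)) |∂P/∂n| = 2.35×10⁻³ / (1.26×10⁻⁴ × 0.927) = 20.2 m/s

20.2 m/s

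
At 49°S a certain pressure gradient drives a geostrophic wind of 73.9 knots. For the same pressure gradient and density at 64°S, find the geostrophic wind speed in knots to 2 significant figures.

62 knots

With the same pressure gradient and density, V_g ∝ 1/f ∝ 1/sin φ.
V₂ = V₁ · sin φ₁ / sin φ₂ = 73.9 × sin 49° / sin 64°
V₂ = 73.9 × 0.7547/0.8988 = 62 knots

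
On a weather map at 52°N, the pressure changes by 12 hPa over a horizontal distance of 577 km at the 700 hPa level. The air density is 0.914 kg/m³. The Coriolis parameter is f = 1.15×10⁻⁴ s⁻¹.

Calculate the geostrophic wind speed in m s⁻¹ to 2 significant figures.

20 m s⁻¹

Pressure gradient: |∂P/∂n| = 1200 Pa / 577000 m = 2.08×10⁻³ Pa/m
Geostrophic balance (pressure-gradient force = Coriolis force):
V_g = (1/(fρ)) |∂P/∂n| = 2.08×10⁻³ / (1.15×10⁻⁴ × 0.914) = 19.8 m/s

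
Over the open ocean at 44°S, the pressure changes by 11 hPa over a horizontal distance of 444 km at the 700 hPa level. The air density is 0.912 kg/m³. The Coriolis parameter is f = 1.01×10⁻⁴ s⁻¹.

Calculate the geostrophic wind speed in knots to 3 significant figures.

Pressure gradient: |∂P/∂n| = 1100 Pa / 444000 m = 2.48×10⁻³ Pa/m
Geostrophic balance (pressure-gradient force = Coriolis force):
V_g = (1/(fρ)) |∂P/∂n| = 2.48×10⁻³ / (1.01×10⁻⁴ × 0.912) = 26.9 m/s
Converting: 26.9 m/s × 1.944 = 52.3 knots

52.3 knots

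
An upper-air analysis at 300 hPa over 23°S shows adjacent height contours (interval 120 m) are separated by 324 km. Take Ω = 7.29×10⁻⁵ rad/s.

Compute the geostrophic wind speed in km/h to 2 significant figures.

230 km/h

Coriolis parameter at 23°S:
f = 2Ω sin φ = 2 × 7.29×10⁻⁵ × sin 23° = 5.70×10⁻⁵ s⁻¹
Height gradient: |∂Z/∂n| = 120 m / 324000 m = 3.70×10⁻⁴
On a pressure surface, geostrophic balance gives V_g = (g/f)|∂Z/∂n|:
V_g = 9.81 × 3.70×10⁻⁴ / 5.70×10⁻⁵ = 63.8 m/s
Converting: 63.8 m/s × 3.6 = 230 km/h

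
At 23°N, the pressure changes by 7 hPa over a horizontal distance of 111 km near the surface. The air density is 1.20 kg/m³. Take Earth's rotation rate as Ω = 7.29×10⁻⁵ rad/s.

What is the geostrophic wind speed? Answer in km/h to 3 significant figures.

Coriolis parameter at 23°N:
f = 2Ω sin φ = 2 × 7.29×10⁻⁵ × sin 23° = 5.70×10⁻⁵ s⁻¹
Pressure gradient: |∂P/∂n| = 700 Pa / 111000 m = 6.31×10⁻³ Pa/m
Geostrophic balance (pressure-gradient force = Coriolis force):
V_g = (1/(fρ)) |∂P/∂n| = 6.31×10⁻³ / (5.70×10⁻⁵ × 1.20) = 92.2 m/s
Converting: 92.2 m/s × 3.6 = 332 km/h

332 km/h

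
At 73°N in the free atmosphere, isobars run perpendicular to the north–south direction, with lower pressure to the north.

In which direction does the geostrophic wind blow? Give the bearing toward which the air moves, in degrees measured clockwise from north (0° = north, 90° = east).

090°

The pressure-gradient force points toward the north (bearing 000°).
Geostrophic balance: in the Northern Hemisphere the Coriolis force deflects motion to the right, so the geostrophic wind blows 90° to the right of the pressure-gradient force (low pressure on the left).
Rotating 000° by 90° clockwise gives 090° — the wind blows toward the east.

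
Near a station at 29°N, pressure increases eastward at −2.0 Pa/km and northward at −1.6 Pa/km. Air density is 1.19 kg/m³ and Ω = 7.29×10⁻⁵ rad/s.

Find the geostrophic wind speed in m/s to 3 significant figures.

30.4 m/s

Coriolis parameter at 29°N:
f = 2Ω sin φ = 2 × 7.29×10⁻⁵ × sin 29° = 7.07×10⁻⁵ s⁻¹
Component geostrophic relations (x east, y north):
u_g = −(1/(fρ)) ∂P/∂y,  v_g = (1/(fρ)) ∂P/∂x
u_g = −(−1.6×10⁻³)/(7.07×10⁻⁵ × 1.19) = 19.0 m/s;  v_g = (−2.0×10⁻³)/(7.07×10⁻⁵ × 1.19) = −23.8 m/s
|V_g| = √(u_g² + v_g²) = 30.4 m/s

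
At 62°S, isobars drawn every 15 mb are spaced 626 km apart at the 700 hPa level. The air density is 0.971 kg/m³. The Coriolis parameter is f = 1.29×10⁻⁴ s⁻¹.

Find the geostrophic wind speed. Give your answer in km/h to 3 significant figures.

68.9 km/h

Pressure gradient: |∂P/∂n| = 1500 Pa / 626000 m = 2.40×10⁻³ Pa/m
Geostrophic balance (pressure-gradient force = Coriolis force):
V_g = (1/(fρ)) |∂P/∂n| = 2.40×10⁻³ / (1.29×10⁻⁴ × 0.971) = 19.1 m/s
Converting: 19.1 m/s × 3.6 = 68.9 km/h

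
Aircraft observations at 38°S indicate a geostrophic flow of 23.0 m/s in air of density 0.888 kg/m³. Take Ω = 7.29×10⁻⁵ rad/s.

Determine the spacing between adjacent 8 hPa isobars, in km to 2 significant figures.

440 km

Coriolis parameter at 38°S:
f = 2Ω sin φ = 2 × 7.29×10⁻⁵ × sin 38° = 8.98×10⁻⁵ s⁻¹
Geostrophic balance rearranged: |∂P/∂n| = f ρ V_g
|∂P/∂n| = 8.98×10⁻⁵ × 0.888 × 23.0 = 1.83×10⁻³ Pa/m
Isobar spacing: Δn = ΔP/|∂P/∂n| = 800 Pa / 1.83×10⁻³ Pa/m = 436365 m ≈ 440 km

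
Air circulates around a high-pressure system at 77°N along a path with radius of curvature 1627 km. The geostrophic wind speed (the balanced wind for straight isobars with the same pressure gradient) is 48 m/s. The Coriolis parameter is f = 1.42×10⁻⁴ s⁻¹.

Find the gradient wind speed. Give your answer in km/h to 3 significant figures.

Around a high, pressure-gradient force acts outward with centrifugal, so Coriolis balances both:
fV = (1/ρ)|∂P/∂n| + V²/R  →  V² − fR·V + fR·V_g = 0
With fR = 1.42×10⁻⁴ × 1627×10³ m = 231 m/s:
V = [fR − √((fR)² − 4 fR V_g)]/2 = [231 − √(231² − 4×231×48)]/2 = 68 m/s
Supergeostrophic (V > V_g = 48 m/s), as expected around a high.
Converting: 68 m/s × 3.6 = 245 km/h

245 km/h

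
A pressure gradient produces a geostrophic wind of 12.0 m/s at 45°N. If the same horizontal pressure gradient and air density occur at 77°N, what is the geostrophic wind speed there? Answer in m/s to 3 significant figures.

8.71 m/s

With the same pressure gradient and density, V_g ∝ 1/f ∝ 1/sin φ.
V₂ = V₁ · sin φ₁ / sin φ₂ = 12.0 × sin 45° / sin 77°
V₂ = 12.0 × 0.7071/0.9744 = 8.71 m/s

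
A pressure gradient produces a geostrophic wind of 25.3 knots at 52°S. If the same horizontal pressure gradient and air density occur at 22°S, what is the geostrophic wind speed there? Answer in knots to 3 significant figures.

With the same pressure gradient and density, V_g ∝ 1/f ∝ 1/sin φ.
V₂ = V₁ · sin φ₁ / sin φ₂ = 25.3 × sin 52° / sin 22°
V₂ = 25.3 × 0.7880/0.3746 = 53.2 knots

53.2 knots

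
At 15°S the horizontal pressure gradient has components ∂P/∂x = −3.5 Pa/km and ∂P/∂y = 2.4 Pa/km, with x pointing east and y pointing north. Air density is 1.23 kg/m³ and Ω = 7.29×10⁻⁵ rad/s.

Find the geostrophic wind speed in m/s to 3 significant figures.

91.4 m/s

Coriolis parameter at 15°S:
f = 2Ω sin φ = 2 × 7.29×10⁻⁵ × sin 15° = 3.77×10⁻⁵ s⁻¹
In the Southern Hemisphere f is negative: f = −3.77×10⁻⁵ s⁻¹.
Component geostrophic relations (x east, y north):
u_g = −(1/(fρ)) ∂P/∂y,  v_g = (1/(fρ)) ∂P/∂x
u_g = −(2.4×10⁻³)/(−3.77×10⁻⁵ × 1.23) = 51.7 m/s;  v_g = (−3.5×10⁻³)/(−3.77×10⁻⁵ × 1.23) = 75.4 m/s
|V_g| = √(u_g² + v_g²) = 91.4 m/s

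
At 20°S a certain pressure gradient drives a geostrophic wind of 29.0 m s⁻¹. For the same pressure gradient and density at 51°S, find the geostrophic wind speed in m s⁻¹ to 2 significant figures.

13 m s⁻¹

With the same pressure gradient and density, V_g ∝ 1/f ∝ 1/sin φ.
V₂ = V₁ · sin φ₁ / sin φ₂ = 29.0 × sin 20° / sin 51°
V₂ = 29.0 × 0.3420/0.7771 = 13 m s⁻¹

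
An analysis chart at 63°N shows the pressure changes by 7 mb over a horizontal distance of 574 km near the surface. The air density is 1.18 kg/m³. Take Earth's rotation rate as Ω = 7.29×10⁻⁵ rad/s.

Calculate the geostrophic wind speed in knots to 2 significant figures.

15 knots

Coriolis parameter at 63°N:
f = 2Ω sin φ = 2 × 7.29×10⁻⁵ × sin 63° = 1.30×10⁻⁴ s⁻¹
Pressure gradient: |∂P/∂n| = 700 Pa / 574000 m = 1.22×10⁻³ Pa/m
Geostrophic balance (pressure-gradient force = Coriolis force):
V_g = (1/(fρ)) |∂P/∂n| = 1.22×10⁻³ / (1.30×10⁻⁴ × 1.18) = 7.96 m/s
Converting: 7.96 m/s × 1.944 = 15 knots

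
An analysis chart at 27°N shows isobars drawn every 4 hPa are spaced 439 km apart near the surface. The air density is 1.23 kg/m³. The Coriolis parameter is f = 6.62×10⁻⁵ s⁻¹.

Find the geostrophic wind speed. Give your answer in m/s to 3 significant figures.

Pressure gradient: |∂P/∂n| = 400 Pa / 439000 m = 9.11×10⁻⁴ Pa/m
Geostrophic balance (pressure-gradient force = Coriolis force):
V_g = (1/(fρ)) |∂P/∂n| = 9.11×10⁻⁴ / (6.62×10⁻⁵ × 1.23) = 11.2 m/s

11.2 m/s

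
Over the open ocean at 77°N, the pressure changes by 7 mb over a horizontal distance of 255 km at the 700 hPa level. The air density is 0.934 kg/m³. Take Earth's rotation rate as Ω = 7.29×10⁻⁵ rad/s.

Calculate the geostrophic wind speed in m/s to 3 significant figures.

20.7 m/s

Coriolis parameter at 77°N:
f = 2Ω sin φ = 2 × 7.29×10⁻⁵ × sin 77° = 1.42×10⁻⁴ s⁻¹
Pressure gradient: |∂P/∂n| = 700 Pa / 255000 m = 2.75×10⁻³ Pa/m
Geostrophic balance (pressure-gradient force = Coriolis force):
V_g = (1/(fρ)) |∂P/∂n| = 2.75×10⁻³ / (1.42×10⁻⁴ × 0.934) = 20.7 m/s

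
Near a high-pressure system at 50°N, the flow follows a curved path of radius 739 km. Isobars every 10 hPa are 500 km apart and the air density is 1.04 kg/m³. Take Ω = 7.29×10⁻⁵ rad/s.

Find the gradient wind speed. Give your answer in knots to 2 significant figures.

Coriolis parameter at 50°N:
f = 2Ω sin φ = 2 × 7.29×10⁻⁵ × sin 50° = 1.12×10⁻⁴ s⁻¹
Pressure gradient: |∂P/∂n| = 1000 Pa / 500000 m = 2.00×10⁻³ Pa/m
Geostrophic speed: V_g = |∂P/∂n|/(fρ) = 2.00×10⁻³/(1.12×10⁻⁴ × 1.04) = 17.2 m/s
Around a high, pressure-gradient force acts outward with centrifugal, so Coriolis balances both:
fV = (1/ρ)|∂P/∂n| + V²/R  →  V² − fR·V + fR·V_g = 0
With fR = 1.12×10⁻⁴ × 739×10³ m = 82.5 m/s:
V = [fR − √((fR)² − 4 fR V_g)]/2 = [82.5 − √(82.5² − 4×82.5×17.2)]/2 = 24.5 m/s
Supergeostrophic (V > V_g = 17.2 m/s), as expected around a high.
Converting: 24.5 m/s × 1.944 = 48 knots

48 knots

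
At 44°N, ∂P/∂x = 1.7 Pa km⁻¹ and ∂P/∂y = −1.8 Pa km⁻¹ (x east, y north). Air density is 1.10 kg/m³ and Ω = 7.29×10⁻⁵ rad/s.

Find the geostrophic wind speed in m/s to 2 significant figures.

Coriolis parameter at 44°N:
f = 2Ω sin φ = 2 × 7.29×10⁻⁵ × sin 44° = 1.01×10⁻⁴ s⁻¹
Component geostrophic relations (x east, y north):
u_g = −(1/(fρ)) ∂P/∂y,  v_g = (1/(fρ)) ∂P/∂x
u_g = −(−1.8×10⁻³)/(1.01×10⁻⁴ × 1.10) = 16.2 m/s;  v_g = (1.7×10⁻³)/(1.01×10⁻⁴ × 1.10) = 15.3 m/s
|V_g| = √(u_g² + v_g²) = 22.2 m/s

22 m/s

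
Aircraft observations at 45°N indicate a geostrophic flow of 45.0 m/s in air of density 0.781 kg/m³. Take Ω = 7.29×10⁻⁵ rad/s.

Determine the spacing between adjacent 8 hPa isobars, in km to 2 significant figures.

Coriolis parameter at 45°N:
f = 2Ω sin φ = 2 × 7.29×10⁻⁵ × sin 45° = 1.03×10⁻⁴ s⁻¹
Geostrophic balance rearranged: |∂P/∂n| = f ρ V_g
|∂P/∂n| = 1.03×10⁻⁴ × 0.781 × 45.0 = 3.62×10⁻³ Pa/m
Isobar spacing: Δn = ΔP/|∂P/∂n| = 800 Pa / 3.62×10⁻³ Pa/m = 220792 m ≈ 220 km

220 km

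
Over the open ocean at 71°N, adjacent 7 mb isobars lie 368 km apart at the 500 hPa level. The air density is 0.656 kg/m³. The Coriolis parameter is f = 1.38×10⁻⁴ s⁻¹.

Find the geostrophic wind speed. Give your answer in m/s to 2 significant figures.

21 m/s

Pressure gradient: |∂P/∂n| = 700 Pa / 368000 m = 1.90×10⁻³ Pa/m
Geostrophic balance (pressure-gradient force = Coriolis force):
V_g = (1/(fρ)) |∂P/∂n| = 1.90×10⁻³ / (1.38×10⁻⁴ × 0.656) = 21.0 m/s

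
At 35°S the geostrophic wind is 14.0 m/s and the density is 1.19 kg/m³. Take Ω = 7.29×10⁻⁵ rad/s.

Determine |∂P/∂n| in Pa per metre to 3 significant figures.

1.39×10⁻³ Pa/m

Coriolis parameter at 35°S:
f = 2Ω sin φ = 2 × 7.29×10⁻⁵ × sin 35° = 8.36×10⁻⁵ s⁻¹
Geostrophic balance rearranged: |∂P/∂n| = f ρ V_g
|∂P/∂n| = 8.36×10⁻⁵ × 1.19 × 14.0 = 1.39×10⁻³ Pa/m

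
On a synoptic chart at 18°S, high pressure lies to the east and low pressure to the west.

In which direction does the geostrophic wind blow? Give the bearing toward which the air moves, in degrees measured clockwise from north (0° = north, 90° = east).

180°

The pressure-gradient force points toward the west (bearing 270°).
Geostrophic balance: in the Southern Hemisphere the Coriolis force deflects motion to the left, so the geostrophic wind blows 90° to the left of the pressure-gradient force (low pressure on the right).
Rotating 270° by 90° counterclockwise gives 180° — the wind blows toward the south.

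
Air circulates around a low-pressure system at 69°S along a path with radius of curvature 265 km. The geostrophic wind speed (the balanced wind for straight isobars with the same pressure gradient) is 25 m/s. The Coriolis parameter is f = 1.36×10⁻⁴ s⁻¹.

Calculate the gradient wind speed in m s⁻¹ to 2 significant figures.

Around a low, centrifugal force acts outward with Coriolis, so pressure-gradient force balances both:
(1/ρ)|∂P/∂n| = fV + V²/R  →  V² + fR·V − fR·V_g = 0
With fR = 1.36×10⁻⁴ × 265×10³ m = 36.0 m/s:
V = [−fR + √((fR)² + 4 fR V_g)]/2 = [−36.0 + √(36.0² + 4×36.0×25)]/2 = 17 m/s
Subgeostrophic (V < V_g = 25 m/s), as expected around a low.

17 m s⁻¹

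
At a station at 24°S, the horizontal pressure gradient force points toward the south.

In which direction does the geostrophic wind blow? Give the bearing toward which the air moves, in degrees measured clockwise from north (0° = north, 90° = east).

090°

The pressure-gradient force points toward the south (bearing 180°).
Geostrophic balance: in the Southern Hemisphere the Coriolis force deflects motion to the left, so the geostrophic wind blows 90° to the left of the pressure-gradient force (low pressure on the right).
Rotating 180° by 90° counterclockwise gives 090° — the wind blows toward the east.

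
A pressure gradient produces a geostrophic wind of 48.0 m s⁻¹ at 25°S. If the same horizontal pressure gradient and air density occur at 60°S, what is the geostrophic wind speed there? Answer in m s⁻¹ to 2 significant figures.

With the same pressure gradient and density, V_g ∝ 1/f ∝ 1/sin φ.
V₂ = V₁ · sin φ₁ / sin φ₂ = 48.0 × sin 25° / sin 60°
V₂ = 48.0 × 0.4226/0.8660 = 23 m s⁻¹

23 m s⁻¹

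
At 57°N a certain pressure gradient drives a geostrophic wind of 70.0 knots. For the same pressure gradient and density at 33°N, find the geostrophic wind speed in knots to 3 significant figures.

With the same pressure gradient and density, V_g ∝ 1/f ∝ 1/sin φ.
V₂ = V₁ · sin φ₁ / sin φ₂ = 70.0 × sin 57° / sin 33°
V₂ = 70.0 × 0.8387/0.5446 = 108 knots

108 knots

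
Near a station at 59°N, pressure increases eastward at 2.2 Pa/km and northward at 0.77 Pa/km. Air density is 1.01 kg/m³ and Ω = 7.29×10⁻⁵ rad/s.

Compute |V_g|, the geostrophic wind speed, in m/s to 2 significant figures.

Coriolis parameter at 59°N:
f = 2Ω sin φ = 2 × 7.29×10⁻⁵ × sin 59° = 1.25×10⁻⁴ s⁻¹
Component geostrophic relations (x east, y north):
u_g = −(1/(fρ)) ∂P/∂y,  v_g = (1/(fρ)) ∂P/∂x
u_g = −(0.77×10⁻³)/(1.25×10⁻⁴ × 1.01) = −6.10 m/s;  v_g = (2.2×10⁻³)/(1.25×10⁻⁴ × 1.01) = 17.4 m/s
|V_g| = √(u_g² + v_g²) = 18.5 m/s

18 m/s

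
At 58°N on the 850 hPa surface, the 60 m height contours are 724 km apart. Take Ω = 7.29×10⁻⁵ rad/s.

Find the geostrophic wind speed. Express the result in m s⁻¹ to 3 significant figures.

Coriolis parameter at 58°N:
f = 2Ω sin φ = 2 × 7.29×10⁻⁵ × sin 58° = 1.24×10⁻⁴ s⁻¹
Height gradient: |∂Z/∂n| = 60 m / 724000 m = 8.29×10⁻⁵
On a pressure surface, geostrophic balance gives V_g = (g/f)|∂Z/∂n|:
V_g = 9.81 × 8.29×10⁻⁵ / 1.24×10⁻⁴ = 6.58 m/s

6.58 m s⁻¹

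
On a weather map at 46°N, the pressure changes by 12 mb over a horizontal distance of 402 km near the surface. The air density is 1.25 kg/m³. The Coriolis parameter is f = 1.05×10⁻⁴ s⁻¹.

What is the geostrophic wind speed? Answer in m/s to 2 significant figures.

Pressure gradient: |∂P/∂n| = 1200 Pa / 402000 m = 2.99×10⁻³ Pa/m
Geostrophic balance (pressure-gradient force = Coriolis force):
V_g = (1/(fρ)) |∂P/∂n| = 2.99×10⁻³ / (1.05×10⁻⁴ × 1.25) = 22.7 m/s

23 m/s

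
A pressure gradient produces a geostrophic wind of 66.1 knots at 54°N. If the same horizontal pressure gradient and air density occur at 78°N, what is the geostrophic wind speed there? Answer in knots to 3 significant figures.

54.7 knots

With the same pressure gradient and density, V_g ∝ 1/f ∝ 1/sin φ.
V₂ = V₁ · sin φ₁ / sin φ₂ = 66.1 × sin 54° / sin 78°
V₂ = 66.1 × 0.8090/0.9781 = 54.7 knots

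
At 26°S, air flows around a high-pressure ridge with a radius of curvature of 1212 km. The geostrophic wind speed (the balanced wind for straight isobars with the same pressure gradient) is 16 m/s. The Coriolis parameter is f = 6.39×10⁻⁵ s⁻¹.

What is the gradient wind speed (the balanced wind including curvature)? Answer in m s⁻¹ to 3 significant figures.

Around a high, pressure-gradient force acts outward with centrifugal, so Coriolis balances both:
fV = (1/ρ)|∂P/∂n| + V²/R  →  V² − fR·V + fR·V_g = 0
With fR = 6.39×10⁻⁵ × 1212×10³ m = 77.4 m/s:
V = [fR − √((fR)² − 4 fR V_g)]/2 = [77.4 − √(77.4² − 4×77.4×16)]/2 = 22.6 m/s
Supergeostrophic (V > V_g = 16 m/s), as expected around a high.

22.6 m s⁻¹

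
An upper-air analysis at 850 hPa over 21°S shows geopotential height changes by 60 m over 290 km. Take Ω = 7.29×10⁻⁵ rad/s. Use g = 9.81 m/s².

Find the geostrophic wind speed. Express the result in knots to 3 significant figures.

75.5 knots

Coriolis parameter at 21°S:
f = 2Ω sin φ = 2 × 7.29×10⁻⁵ × sin 21° = 5.23×10⁻⁵ s⁻¹
Height gradient: |∂Z/∂n| = 60 m / 290000 m = 2.07×10⁻⁴
On a pressure surface, geostrophic balance gives V_g = (g/f)|∂Z/∂n|:
V_g = 9.81 × 2.07×10⁻⁴ / 5.23×10⁻⁵ = 38.8 m/s
Converting: 38.8 m/s × 1.944 = 75.5 knots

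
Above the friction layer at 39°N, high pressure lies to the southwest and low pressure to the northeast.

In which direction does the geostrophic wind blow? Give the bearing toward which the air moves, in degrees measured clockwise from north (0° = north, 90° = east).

The pressure-gradient force points toward the northeast (bearing 045°).
Geostrophic balance: in the Northern Hemisphere the Coriolis force deflects motion to the right, so the geostrophic wind blows 90° to the right of the pressure-gradient force (low pressure on the left).
Rotating 045° by 90° clockwise gives 135° — the wind blows toward the southeast.

135°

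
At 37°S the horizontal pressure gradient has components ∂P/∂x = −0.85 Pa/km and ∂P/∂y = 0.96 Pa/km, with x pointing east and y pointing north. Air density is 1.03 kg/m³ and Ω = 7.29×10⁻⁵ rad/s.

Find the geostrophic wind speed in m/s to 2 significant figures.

14 m/s

Coriolis parameter at 37°S:
f = 2Ω sin φ = 2 × 7.29×10⁻⁵ × sin 37° = 8.77×10⁻⁵ s⁻¹
In the Southern Hemisphere f is negative: f = −8.77×10⁻⁵ s⁻¹.
Component geostrophic relations (x east, y north):
u_g = −(1/(fρ)) ∂P/∂y,  v_g = (1/(fρ)) ∂P/∂x
u_g = −(0.96×10⁻³)/(−8.77×10⁻⁵ × 1.03) = 10.6 m/s;  v_g = (−0.85×10⁻³)/(−8.77×10⁻⁵ × 1.03) = 9.41 m/s
|V_g| = √(u_g² + v_g²) = 14.2 m/s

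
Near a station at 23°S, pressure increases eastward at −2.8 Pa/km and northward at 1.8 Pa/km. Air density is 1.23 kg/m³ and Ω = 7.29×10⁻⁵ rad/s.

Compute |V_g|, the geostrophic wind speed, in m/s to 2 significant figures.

Coriolis parameter at 23°S:
f = 2Ω sin φ = 2 × 7.29×10⁻⁵ × sin 23° = 5.70×10⁻⁵ s⁻¹
In the Southern Hemisphere f is negative: f = −5.70×10⁻⁵ s⁻¹.
Component geostrophic relations (x east, y north):
u_g = −(1/(fρ)) ∂P/∂y,  v_g = (1/(fρ)) ∂P/∂x
u_g = −(1.8×10⁻³)/(−5.70×10⁻⁵ × 1.23) = 25.7 m/s;  v_g = (−2.8×10⁻³)/(−5.70×10⁻⁵ × 1.23) = 40.0 m/s
|V_g| = √(u_g² + v_g²) = 47.5 m/s

48 m/s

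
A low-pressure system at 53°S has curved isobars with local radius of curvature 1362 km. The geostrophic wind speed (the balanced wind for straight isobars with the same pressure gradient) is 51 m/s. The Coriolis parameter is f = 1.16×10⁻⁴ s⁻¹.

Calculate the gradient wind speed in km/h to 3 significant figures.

146 km/h

Around a low, centrifugal force acts outward with Coriolis, so pressure-gradient force balances both:
(1/ρ)|∂P/∂n| = fV + V²/R  →  V² + fR·V − fR·V_g = 0
With fR = 1.16×10⁻⁴ × 1362×10³ m = 158 m/s:
V = [−fR + √((fR)² + 4 fR V_g)]/2 = [−158 + √(158² + 4×158×51)]/2 = 40.6 m/s
Subgeostrophic (V < V_g = 51 m/s), as expected around a low.
Converting: 40.6 m/s × 3.6 = 146 km/h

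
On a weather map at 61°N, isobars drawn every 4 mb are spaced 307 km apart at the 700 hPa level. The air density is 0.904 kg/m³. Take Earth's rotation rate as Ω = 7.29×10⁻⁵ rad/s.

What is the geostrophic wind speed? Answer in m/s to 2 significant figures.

Coriolis parameter at 61°N:
f = 2Ω sin φ = 2 × 7.29×10⁻⁵ × sin 61° = 1.28×10⁻⁴ s⁻¹
Pressure gradient: |∂P/∂n| = 400 Pa / 307000 m = 1.30×10⁻³ Pa/m
Geostrophic balance (pressure-gradient force = Coriolis force):
V_g = (1/(fρ)) |∂P/∂n| = 1.30×10⁻³ / (1.28×10⁻⁴ × 0.904) = 11.3 m/s

11 m/s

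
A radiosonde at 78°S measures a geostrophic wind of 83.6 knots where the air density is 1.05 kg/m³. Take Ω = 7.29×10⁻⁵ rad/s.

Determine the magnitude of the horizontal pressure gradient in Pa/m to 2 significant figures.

Coriolis parameter at 78°S:
f = 2Ω sin φ = 2 × 7.29×10⁻⁵ × sin 78° = 1.43×10⁻⁴ s⁻¹
Wind speed in SI: 83.6 knots = 43.0 m/s
Geostrophic balance rearranged: |∂P/∂n| = f ρ V_g
|∂P/∂n| = 1.43×10⁻⁴ × 1.05 × 43.0 = 6.44×10⁻³ Pa/m

6.4×10⁻³ Pa/m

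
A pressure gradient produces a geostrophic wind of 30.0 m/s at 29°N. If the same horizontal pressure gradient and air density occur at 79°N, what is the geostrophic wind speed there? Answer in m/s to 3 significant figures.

With the same pressure gradient and density, V_g ∝ 1/f ∝ 1/sin φ.
V₂ = V₁ · sin φ₁ / sin φ₂ = 30.0 × sin 29° / sin 79°
V₂ = 30.0 × 0.4848/0.9816 = 14.8 m/s

14.8 m/s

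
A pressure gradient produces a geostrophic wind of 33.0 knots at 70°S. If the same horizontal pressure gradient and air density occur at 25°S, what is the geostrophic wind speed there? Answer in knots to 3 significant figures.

73.4 knots

With the same pressure gradient and density, V_g ∝ 1/f ∝ 1/sin φ.
V₂ = V₁ · sin φ₁ / sin φ₂ = 33.0 × sin 70° / sin 25°
V₂ = 33.0 × 0.9397/0.4226 = 73.4 knots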